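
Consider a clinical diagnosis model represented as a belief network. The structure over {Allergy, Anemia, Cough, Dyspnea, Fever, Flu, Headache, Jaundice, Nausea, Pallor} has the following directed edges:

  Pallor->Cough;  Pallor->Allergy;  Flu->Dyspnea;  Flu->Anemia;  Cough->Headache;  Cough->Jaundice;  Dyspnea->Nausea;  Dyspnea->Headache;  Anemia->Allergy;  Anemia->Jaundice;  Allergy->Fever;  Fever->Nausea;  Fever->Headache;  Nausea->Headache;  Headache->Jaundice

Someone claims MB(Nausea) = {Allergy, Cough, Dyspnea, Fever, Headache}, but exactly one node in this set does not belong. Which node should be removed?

Allergy

The Markov blanket of a node is its parents, its children, and the other parents of its children.
Nausea's children: Headache.
Nausea has parents Dyspnea, Fever.
For each child, the remaining parents (spouses of Nausea):
  Headache: Cough, Dyspnea, Fever
MB(Nausea) = {Cough, Dyspnea, Fever, Headache}.
Allergy is neither a parent, child, nor co-parent of Nausea, so it does not belong.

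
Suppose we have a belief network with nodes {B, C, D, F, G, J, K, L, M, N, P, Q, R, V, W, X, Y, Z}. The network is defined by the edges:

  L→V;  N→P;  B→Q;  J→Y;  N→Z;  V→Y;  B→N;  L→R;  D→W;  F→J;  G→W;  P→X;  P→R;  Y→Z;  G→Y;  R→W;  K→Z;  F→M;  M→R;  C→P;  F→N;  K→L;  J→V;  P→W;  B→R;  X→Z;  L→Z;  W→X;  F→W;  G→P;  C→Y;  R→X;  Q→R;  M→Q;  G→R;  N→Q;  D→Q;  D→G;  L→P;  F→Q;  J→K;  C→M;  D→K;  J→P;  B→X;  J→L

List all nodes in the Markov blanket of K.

A node's Markov blanket = Pa ∪ Ch ∪ (parents of Ch other than the node itself).
K's parents: D, J.
Ch(K) = {L, Z}.
Co-parents of K (other parents of its children):
  parents(L) \ {K} = {J}.
  Z's other parents are L, N, X, Y.
MB(K) = {D, J, L, N, X, Y, Z}.

{D, J, L, N, X, Y, Z}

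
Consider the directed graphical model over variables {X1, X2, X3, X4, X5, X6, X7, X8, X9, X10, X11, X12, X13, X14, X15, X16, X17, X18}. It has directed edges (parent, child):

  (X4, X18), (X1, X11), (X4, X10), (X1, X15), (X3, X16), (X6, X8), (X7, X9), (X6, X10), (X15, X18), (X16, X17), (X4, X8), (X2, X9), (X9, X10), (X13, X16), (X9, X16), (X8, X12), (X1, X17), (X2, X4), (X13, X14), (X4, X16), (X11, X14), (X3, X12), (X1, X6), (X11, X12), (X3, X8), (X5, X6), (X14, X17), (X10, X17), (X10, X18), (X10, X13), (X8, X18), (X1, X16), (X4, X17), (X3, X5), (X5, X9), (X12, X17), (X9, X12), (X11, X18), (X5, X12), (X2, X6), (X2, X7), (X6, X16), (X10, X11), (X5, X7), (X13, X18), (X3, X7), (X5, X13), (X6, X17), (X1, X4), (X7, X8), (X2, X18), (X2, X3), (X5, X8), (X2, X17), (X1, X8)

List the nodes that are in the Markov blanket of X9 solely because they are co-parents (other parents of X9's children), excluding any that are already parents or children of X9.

Children of X9: X10, X12, X16.
  X10's other parents are X4, X6.
  parents(X12) \ {X9} = {X3, X5, X8, X11}.
  X16's other parents are X1, X3, X4, X6, X13.
Excluding nodes already adjacent to X9 (X2, X5, X7, X10, X12, X16), the co-parent-only contribution is {X1, X3, X4, X6, X8, X11, X13}.

{X1, X3, X4, X6, X8, X11, X13}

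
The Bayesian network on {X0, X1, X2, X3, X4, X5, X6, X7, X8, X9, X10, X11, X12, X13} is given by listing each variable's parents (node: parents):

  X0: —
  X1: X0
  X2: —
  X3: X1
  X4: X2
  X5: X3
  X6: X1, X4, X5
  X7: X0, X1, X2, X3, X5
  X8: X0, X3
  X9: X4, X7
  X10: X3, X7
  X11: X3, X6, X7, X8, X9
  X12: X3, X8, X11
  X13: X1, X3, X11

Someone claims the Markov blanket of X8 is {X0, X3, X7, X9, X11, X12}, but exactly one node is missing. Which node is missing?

X6

By definition, MB(X8) is built from X8's parents, X8's children, and the co-parents of X8.
Parents of X8: X0, X3.
X8 has children X11, X12.
Co-parents of X8 (other parents of its children):
  X11: X3, X6, X7, X9
  X12: X3, X11
MB(X8) = {X0, X3, X6, X7, X9, X11, X12}.
Comparing with the claimed set, X6 is missing.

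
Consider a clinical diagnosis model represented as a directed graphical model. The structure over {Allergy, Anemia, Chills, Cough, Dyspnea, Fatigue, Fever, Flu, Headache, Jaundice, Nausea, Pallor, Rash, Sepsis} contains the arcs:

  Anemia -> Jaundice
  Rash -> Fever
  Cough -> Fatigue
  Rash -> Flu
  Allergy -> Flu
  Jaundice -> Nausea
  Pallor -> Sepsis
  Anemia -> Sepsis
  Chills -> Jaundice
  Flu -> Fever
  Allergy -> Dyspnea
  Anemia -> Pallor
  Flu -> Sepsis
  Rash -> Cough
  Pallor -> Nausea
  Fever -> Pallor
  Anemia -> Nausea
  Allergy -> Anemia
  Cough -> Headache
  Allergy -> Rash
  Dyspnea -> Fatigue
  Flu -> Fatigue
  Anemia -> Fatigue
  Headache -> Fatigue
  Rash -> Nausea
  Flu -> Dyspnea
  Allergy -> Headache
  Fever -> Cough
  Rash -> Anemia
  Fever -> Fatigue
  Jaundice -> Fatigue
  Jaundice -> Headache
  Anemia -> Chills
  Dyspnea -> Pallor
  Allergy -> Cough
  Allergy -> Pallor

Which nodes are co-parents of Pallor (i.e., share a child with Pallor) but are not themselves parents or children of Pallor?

{Flu, Jaundice, Rash}

Children of Pallor: Nausea, Sepsis.
  Nausea: Anemia, Jaundice, Rash
  Sepsis: Anemia, Flu
Excluding nodes already adjacent to Pallor (Allergy, Anemia, Dyspnea, Fever, Nausea, Sepsis), the co-parent-only contribution is {Flu, Jaundice, Rash}.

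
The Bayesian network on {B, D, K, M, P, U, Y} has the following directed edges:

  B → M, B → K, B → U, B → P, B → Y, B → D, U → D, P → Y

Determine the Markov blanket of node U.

{B, D}

Pa(U) = {B}.
U's children: D.
Other parents of U's children:
  D's other parent is B.
Taking the union gives {B, D}.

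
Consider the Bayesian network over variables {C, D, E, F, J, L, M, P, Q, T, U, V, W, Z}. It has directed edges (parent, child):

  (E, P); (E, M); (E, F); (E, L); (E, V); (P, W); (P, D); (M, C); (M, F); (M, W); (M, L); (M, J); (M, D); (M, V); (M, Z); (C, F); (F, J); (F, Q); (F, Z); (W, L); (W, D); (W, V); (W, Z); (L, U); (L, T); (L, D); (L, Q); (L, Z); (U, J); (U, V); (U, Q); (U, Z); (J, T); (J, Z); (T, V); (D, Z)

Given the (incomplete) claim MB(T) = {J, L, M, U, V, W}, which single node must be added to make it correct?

E

Pa(T) = {J, L}.
T's children: V.
For each child, the remaining parents (spouses of T):
  V: E, M, U, W
MB(T) = {E, J, L, M, U, V, W}.
Comparing with the claimed set, E is missing.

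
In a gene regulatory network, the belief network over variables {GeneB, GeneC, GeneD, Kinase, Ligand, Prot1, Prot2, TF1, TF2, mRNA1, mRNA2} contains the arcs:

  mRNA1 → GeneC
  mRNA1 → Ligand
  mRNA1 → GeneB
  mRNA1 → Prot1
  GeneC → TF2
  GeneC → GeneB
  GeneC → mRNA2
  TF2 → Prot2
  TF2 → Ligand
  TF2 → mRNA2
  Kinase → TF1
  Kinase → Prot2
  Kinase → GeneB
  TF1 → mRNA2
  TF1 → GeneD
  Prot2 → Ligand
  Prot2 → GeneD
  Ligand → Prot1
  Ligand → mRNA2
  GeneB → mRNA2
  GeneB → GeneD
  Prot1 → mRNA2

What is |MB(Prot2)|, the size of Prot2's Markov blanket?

7

Recall MB(v) = parents ∪ children ∪ spouses, where spouses are the other parents of v's children.
Parents of Prot2: Kinase, TF2.
Prot2 has children GeneD, Ligand.
Parents of each child, excluding Prot2:
  Ligand's other parents are TF2, mRNA1.
  GeneD also has parents GeneB, TF1.
MB(Prot2) = {GeneB, GeneD, Kinase, Ligand, TF1, TF2, mRNA1}, which has 7 nodes.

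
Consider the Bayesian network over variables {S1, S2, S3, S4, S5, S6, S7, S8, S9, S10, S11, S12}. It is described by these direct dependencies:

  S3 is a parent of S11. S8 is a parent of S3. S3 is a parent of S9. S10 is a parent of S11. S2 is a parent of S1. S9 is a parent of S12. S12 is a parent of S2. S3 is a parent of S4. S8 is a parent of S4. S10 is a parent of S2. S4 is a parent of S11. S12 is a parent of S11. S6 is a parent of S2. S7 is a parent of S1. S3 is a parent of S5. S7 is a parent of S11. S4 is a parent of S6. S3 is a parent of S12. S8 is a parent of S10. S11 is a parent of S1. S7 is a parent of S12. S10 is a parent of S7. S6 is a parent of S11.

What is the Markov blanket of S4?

By definition, MB(S4) is built from S4's parents, S4's children, and the co-parents of S4.
Pa(S4) = {S3, S8}.
Ch(S4) = {S6, S11}.
Other parents of S4's children:
  S6: —
  S11: S3, S6, S7, S10, S12
Union: {S3, S8} ∪ {S6, S11} ∪ {S3, S6, S7, S10, S12} = {S3, S6, S7, S8, S10, S11, S12}.

{S3, S6, S7, S8, S10, S11, S12}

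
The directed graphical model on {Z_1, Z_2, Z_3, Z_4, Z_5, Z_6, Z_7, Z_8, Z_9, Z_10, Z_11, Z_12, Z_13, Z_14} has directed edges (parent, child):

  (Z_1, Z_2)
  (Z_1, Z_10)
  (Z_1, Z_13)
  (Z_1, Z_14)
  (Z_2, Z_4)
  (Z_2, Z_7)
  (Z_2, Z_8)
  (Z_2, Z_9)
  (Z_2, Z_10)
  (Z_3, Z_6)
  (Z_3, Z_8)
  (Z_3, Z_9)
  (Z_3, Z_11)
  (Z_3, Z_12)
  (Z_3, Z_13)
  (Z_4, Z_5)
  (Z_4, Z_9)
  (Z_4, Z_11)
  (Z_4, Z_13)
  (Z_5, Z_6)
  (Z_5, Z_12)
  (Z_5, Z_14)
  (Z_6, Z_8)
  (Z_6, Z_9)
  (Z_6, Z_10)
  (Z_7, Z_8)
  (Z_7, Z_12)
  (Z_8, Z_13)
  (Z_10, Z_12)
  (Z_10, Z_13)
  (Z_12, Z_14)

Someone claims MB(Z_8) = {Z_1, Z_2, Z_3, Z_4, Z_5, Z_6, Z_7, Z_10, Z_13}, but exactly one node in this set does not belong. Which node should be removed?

Recall MB(v) = parents ∪ children ∪ spouses, where spouses are the other parents of v's children.
Pa(Z_8) = {Z_2, Z_3, Z_6, Z_7}.
Z_8's children: Z_13.
Co-parents of Z_8 (other parents of its children):
  Z_13 also has parents Z_1, Z_3, Z_4, Z_10.
MB(Z_8) = {Z_1, Z_2, Z_3, Z_4, Z_6, Z_7, Z_10, Z_13}.
Z_5 is neither a parent, child, nor co-parent of Z_8, so it does not belong.

Z_5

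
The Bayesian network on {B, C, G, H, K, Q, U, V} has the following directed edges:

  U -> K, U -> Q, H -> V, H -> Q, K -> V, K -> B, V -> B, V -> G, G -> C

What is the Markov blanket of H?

H's children: Q, V.
H has no parents.
For each child, the remaining parents (spouses of H):
  V: K
  Q: U
Taking the union gives {K, Q, U, V}.

{K, Q, U, V}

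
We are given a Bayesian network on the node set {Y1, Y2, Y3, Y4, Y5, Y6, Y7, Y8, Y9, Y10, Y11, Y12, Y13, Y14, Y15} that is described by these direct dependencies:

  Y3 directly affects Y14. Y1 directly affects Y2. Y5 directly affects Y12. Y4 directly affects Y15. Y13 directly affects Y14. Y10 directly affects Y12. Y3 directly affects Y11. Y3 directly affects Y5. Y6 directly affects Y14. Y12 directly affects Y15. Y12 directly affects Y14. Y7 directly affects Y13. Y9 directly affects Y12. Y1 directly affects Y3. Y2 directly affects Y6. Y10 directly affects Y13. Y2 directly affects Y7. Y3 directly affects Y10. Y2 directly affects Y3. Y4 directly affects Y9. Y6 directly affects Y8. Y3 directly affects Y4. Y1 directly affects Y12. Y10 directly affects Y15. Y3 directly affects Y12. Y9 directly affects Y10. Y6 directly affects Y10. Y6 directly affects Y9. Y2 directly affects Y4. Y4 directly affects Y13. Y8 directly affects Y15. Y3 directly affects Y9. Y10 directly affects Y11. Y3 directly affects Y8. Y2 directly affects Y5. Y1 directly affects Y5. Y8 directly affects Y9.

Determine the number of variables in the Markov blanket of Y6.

9

By definition, MB(Y6) is built from Y6's parents, Y6's children, and the co-parents of Y6.
Parents of Y6: Y2.
Y6 has children Y8, Y9, Y10, Y14.
Other parents of Y6's children:
  Y8: Y3
  Y9: Y3, Y4, Y8
  Y10: Y3, Y9
  Y14: Y3, Y12, Y13
MB(Y6) = {Y2, Y3, Y4, Y8, Y9, Y10, Y12, Y13, Y14}, which has 9 nodes.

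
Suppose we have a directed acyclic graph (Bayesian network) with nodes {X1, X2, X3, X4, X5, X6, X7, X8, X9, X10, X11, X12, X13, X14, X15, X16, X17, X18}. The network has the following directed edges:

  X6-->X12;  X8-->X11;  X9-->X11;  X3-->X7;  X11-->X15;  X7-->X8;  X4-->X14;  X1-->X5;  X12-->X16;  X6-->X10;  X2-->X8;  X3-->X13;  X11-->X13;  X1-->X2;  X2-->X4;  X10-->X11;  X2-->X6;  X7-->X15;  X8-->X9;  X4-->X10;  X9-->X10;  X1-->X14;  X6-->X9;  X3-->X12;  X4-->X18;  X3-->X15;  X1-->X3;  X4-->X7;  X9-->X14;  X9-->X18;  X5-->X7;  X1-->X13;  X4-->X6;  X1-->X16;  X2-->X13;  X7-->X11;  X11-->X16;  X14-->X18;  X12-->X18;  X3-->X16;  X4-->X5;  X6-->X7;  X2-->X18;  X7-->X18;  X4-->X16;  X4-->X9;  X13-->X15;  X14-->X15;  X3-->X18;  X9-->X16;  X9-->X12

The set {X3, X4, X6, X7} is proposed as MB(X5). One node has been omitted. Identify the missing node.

Parents of X5: X1, X4.
X5 has child X7.
Other parents of X5's children:
  X7: X3, X4, X6
MB(X5) = {X1, X3, X4, X6, X7}.
Comparing with the claimed set, X1 is missing.

X1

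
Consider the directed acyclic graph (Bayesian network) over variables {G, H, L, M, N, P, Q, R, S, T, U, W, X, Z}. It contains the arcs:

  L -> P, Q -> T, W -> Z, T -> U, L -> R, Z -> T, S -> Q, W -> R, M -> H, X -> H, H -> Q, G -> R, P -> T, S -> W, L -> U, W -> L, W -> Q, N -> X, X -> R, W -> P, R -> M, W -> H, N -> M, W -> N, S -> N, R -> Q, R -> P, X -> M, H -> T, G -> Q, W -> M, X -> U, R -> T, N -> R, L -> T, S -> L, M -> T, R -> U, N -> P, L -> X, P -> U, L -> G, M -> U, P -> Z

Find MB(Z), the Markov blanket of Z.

{H, L, M, P, Q, R, T, W}

Parents of Z: P, W.
Children of Z: T.
Other parents of Z's children:
  T also has parents H, L, M, P, Q, R.
Taking the union gives {H, L, M, P, Q, R, T, W}.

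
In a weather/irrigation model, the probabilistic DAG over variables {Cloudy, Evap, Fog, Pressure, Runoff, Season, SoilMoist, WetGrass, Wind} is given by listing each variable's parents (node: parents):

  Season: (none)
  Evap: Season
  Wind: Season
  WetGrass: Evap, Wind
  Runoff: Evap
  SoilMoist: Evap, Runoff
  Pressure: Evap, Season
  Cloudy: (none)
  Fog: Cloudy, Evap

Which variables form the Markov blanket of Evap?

Parents of Evap: Season.
Evap has children Fog, Pressure, Runoff, SoilMoist, WetGrass.
Parents of each child, excluding Evap:
  parents(WetGrass) \ {Evap} = {Wind}.
  Runoff has no other parent.
  parents(SoilMoist) \ {Evap} = {Runoff}.
  Pressure also has parent Season.
  Fog's other parent is Cloudy.
Union: {Season} ∪ {Fog, Pressure, Runoff, SoilMoist, WetGrass} ∪ {Cloudy, Runoff, Season, Wind} = {Cloudy, Fog, Pressure, Runoff, Season, SoilMoist, WetGrass, Wind}.

{Cloudy, Fog, Pressure, Runoff, Season, SoilMoist, WetGrass, Wind}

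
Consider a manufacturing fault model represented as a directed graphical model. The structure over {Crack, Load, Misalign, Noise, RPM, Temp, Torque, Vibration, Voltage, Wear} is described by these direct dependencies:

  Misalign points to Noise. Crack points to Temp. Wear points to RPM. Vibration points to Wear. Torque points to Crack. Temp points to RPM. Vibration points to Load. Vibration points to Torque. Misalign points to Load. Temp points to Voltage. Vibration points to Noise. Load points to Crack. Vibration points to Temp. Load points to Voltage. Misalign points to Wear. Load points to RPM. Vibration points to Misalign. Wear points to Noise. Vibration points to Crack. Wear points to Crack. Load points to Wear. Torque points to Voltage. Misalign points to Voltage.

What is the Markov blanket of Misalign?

{Load, Noise, Temp, Torque, Vibration, Voltage, Wear}

The Markov blanket of a node is its parents, its children, and the other parents of its children.
Misalign's parents: Vibration.
Misalign has children Load, Noise, Voltage, Wear.
For each child, the remaining parents (spouses of Misalign):
  parents(Load) \ {Misalign} = {Vibration}.
  Wear's other parents are Load, Vibration.
  Noise's other parents are Vibration, Wear.
  Voltage also has parents Load, Temp, Torque.
Union: {Vibration} ∪ {Load, Noise, Voltage, Wear} ∪ {Load, Temp, Torque, Vibration, Wear} = {Load, Noise, Temp, Torque, Vibration, Voltage, Wear}.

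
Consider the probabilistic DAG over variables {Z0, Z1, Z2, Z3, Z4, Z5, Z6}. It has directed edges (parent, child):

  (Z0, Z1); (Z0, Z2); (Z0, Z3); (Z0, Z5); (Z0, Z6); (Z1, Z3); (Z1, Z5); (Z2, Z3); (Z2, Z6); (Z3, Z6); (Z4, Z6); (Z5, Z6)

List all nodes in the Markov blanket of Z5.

{Z0, Z1, Z2, Z3, Z4, Z6}

Ch(Z5) = {Z6}.
Z5's parents: Z0, Z1.
Co-parents of Z5 (other parents of its children):
  Z6 also has parents Z0, Z2, Z3, Z4.
So the Markov blanket of Z5 is {Z0, Z1, Z2, Z3, Z4, Z6}.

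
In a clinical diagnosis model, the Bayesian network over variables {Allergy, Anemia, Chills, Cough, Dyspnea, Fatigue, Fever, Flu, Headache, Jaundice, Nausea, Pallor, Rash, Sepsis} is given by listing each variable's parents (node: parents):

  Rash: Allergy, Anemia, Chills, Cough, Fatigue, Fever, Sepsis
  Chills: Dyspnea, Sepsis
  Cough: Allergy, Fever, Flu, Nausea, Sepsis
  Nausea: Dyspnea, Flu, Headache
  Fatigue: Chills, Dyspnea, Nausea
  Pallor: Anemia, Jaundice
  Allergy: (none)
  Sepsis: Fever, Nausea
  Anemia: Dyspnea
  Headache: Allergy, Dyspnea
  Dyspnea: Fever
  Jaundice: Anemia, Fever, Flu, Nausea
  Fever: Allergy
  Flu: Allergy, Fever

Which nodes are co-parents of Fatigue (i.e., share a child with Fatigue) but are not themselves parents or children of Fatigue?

Children of Fatigue: Rash.
  Rash also has parents Allergy, Anemia, Chills, Cough, Fever, Sepsis.
Excluding nodes already adjacent to Fatigue (Chills, Dyspnea, Nausea, Rash), the co-parent-only contribution is {Allergy, Anemia, Cough, Fever, Sepsis}.

{Allergy, Anemia, Cough, Fever, Sepsis}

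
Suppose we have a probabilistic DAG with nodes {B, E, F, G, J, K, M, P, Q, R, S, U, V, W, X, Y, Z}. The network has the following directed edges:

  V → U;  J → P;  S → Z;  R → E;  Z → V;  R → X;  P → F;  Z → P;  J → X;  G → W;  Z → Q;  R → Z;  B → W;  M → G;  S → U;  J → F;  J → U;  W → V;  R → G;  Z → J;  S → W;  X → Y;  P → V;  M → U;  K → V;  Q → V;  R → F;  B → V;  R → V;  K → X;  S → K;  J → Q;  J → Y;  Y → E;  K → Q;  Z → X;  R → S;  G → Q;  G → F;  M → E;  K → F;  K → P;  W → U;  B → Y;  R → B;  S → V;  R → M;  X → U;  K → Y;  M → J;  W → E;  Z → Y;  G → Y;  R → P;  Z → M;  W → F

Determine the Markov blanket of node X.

{B, G, J, K, M, R, S, U, V, W, Y, Z}

A node's Markov blanket = Pa ∪ Ch ∪ (parents of Ch other than the node itself).
Ch(X) = {U, Y}.
Parents of X: J, K, R, Z.
Co-parents of X (other parents of its children):
  U: J, M, S, V, W
  Y: B, G, J, K, Z
So the Markov blanket of X is {B, G, J, K, M, R, S, U, V, W, Y, Z}.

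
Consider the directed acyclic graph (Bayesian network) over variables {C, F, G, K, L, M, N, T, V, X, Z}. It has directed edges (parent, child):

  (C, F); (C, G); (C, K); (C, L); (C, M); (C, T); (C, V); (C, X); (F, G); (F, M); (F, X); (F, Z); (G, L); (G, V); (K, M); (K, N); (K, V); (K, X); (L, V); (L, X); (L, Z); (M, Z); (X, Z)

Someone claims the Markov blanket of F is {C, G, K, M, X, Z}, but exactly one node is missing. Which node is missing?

L

F's parents: C.
Children of F: G, M, X, Z.
Other parents of F's children:
  parents(G) \ {F} = {C}.
  M also has parents C, K.
  X also has parents C, K, L.
  Z also has parents L, M, X.
MB(F) = {C, G, K, L, M, X, Z}.
Comparing with the claimed set, L is missing.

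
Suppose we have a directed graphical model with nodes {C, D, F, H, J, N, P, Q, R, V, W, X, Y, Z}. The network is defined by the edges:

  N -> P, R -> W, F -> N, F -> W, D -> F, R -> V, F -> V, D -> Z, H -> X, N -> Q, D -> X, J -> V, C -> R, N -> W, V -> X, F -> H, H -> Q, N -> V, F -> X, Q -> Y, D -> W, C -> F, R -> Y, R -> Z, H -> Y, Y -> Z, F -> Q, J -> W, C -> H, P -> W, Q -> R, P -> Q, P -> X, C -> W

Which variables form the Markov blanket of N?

N's parents: F.
Ch(N) = {P, Q, V, W}.
Co-parents of N (other parents of its children):
  P: —
  Q: F, H, P
  V: F, J, R
  W: C, D, F, J, P, R
Taking the union gives {C, D, F, H, J, P, Q, R, V, W}.

{C, D, F, H, J, P, Q, R, V, W}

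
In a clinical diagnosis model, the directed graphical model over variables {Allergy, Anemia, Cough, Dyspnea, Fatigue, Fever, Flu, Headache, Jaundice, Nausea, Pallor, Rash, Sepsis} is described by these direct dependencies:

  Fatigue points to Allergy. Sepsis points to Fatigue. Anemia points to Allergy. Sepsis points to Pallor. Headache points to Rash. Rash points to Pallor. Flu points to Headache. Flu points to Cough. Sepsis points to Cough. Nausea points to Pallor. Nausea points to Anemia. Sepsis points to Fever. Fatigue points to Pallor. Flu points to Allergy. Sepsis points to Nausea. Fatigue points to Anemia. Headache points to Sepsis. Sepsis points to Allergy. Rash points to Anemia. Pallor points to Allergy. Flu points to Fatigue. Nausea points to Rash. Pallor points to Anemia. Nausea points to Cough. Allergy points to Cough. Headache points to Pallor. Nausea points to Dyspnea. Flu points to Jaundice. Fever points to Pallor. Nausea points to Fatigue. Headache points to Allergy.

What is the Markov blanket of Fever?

By definition, MB(Fever) is built from Fever's parents, Fever's children, and the co-parents of Fever.
Fever has parent Sepsis.
Children of Fever: Pallor.
Other parents of Fever's children:
  Pallor: Fatigue, Headache, Nausea, Rash, Sepsis
Union: {Sepsis} ∪ {Pallor} ∪ {Fatigue, Headache, Nausea, Rash, Sepsis} = {Fatigue, Headache, Nausea, Pallor, Rash, Sepsis}.

{Fatigue, Headache, Nausea, Pallor, Rash, Sepsis}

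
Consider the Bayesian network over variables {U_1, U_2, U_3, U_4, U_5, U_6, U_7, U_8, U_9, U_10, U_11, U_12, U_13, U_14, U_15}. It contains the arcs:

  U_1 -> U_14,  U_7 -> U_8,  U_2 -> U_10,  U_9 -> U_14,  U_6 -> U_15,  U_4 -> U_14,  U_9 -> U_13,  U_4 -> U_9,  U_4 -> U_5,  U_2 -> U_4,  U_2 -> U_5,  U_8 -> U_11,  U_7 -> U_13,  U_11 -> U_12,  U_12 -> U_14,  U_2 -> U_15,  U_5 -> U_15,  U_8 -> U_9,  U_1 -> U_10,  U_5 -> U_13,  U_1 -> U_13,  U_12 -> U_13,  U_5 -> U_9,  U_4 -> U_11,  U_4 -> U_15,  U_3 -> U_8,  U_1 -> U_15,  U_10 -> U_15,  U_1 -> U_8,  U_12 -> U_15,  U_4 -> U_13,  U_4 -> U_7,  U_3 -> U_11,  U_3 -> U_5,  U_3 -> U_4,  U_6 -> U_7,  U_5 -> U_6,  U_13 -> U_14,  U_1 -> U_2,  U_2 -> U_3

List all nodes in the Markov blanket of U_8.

U_8 has parents U_1, U_3, U_7.
Children of U_8: U_9, U_11.
Parents of each child, excluding U_8:
  U_9's other parents are U_4, U_5.
  U_11's other parents are U_3, U_4.
Union: {U_1, U_3, U_7} ∪ {U_9, U_11} ∪ {U_3, U_4, U_5} = {U_1, U_3, U_4, U_5, U_7, U_9, U_11}.

{U_1, U_3, U_4, U_5, U_7, U_9, U_11}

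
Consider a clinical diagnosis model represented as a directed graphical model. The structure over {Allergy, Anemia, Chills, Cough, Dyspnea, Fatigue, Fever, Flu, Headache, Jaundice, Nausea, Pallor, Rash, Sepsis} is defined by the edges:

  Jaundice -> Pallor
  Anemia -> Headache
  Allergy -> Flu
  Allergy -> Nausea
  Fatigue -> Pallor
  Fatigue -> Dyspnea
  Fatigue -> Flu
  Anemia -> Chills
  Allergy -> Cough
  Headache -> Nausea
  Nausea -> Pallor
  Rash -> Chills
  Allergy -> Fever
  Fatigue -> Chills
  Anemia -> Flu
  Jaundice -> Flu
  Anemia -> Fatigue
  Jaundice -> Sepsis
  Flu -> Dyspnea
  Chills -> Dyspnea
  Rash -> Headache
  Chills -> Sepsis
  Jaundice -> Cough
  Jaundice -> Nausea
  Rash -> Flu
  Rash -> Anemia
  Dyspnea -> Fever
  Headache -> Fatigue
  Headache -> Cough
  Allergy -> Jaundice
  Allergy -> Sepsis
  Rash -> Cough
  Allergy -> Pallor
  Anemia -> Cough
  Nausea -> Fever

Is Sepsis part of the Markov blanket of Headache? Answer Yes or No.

By definition, MB(Headache) is built from Headache's parents, Headache's children, and the co-parents of Headache.
Headache's children: Cough, Fatigue, Nausea.
Headache's parents: Anemia, Rash.
Co-parents of Headache (other parents of its children):
  Fatigue's other parent is Anemia.
  Nausea also has parents Allergy, Jaundice.
  Cough's other parents are Allergy, Anemia, Jaundice, Rash.
MB(Headache) = {Allergy, Anemia, Cough, Fatigue, Jaundice, Nausea, Rash}; Sepsis is not in this set.

No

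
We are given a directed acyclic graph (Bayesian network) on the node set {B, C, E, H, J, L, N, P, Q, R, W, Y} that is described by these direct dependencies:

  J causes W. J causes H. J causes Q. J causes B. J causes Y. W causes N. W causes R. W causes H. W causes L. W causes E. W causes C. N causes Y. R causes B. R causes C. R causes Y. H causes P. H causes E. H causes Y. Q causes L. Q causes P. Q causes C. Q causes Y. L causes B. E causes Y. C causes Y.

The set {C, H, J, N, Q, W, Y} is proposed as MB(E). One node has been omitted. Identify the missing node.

R

Parents of E: H, W.
Ch(E) = {Y}.
Co-parents of E (other parents of its children):
  Y: C, H, J, N, Q, R
MB(E) = {C, H, J, N, Q, R, W, Y}.
Comparing with the claimed set, R is missing.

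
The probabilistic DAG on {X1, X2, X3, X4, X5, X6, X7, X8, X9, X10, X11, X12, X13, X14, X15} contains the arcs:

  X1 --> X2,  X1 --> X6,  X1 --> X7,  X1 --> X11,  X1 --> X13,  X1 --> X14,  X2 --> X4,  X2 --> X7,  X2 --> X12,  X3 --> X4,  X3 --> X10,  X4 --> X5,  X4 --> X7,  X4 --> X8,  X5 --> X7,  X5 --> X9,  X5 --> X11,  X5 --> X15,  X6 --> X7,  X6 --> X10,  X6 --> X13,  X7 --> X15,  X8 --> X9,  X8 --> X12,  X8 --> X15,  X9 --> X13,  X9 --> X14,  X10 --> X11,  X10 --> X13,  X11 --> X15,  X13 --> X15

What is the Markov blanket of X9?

X9's parents: X5, X8.
X9 has children X13, X14.
Co-parents of X9 (other parents of its children):
  parents(X13) \ {X9} = {X1, X6, X10}.
  X14 also has parent X1.
MB(X9) = {X1, X5, X6, X8, X10, X13, X14}.

{X1, X5, X6, X8, X10, X13, X14}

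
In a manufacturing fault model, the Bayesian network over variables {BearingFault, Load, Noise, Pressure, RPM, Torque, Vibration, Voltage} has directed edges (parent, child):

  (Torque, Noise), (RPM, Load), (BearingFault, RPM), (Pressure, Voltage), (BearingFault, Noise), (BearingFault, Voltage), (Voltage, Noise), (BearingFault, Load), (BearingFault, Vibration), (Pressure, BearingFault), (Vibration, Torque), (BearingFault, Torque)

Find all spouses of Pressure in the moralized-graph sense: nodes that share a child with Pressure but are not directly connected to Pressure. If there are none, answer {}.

Children of Pressure: BearingFault, Voltage.
  BearingFault: no additional parents.
  Voltage's other parent is BearingFault.
Excluding nodes already adjacent to Pressure (BearingFault, Voltage), the co-parent-only contribution is {}.

{}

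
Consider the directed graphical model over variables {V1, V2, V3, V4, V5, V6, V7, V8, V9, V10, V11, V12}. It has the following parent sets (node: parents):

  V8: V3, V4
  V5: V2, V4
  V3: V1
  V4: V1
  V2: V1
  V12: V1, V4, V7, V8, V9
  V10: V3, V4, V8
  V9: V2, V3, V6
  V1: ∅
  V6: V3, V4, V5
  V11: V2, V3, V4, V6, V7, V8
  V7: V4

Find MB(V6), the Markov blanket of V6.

{V2, V3, V4, V5, V7, V8, V9, V11}

Recall MB(v) = parents ∪ children ∪ spouses, where spouses are the other parents of v's children.
V6's children: V9, V11.
Parents of V6: V3, V4, V5.
Parents of each child, excluding V6:
  V9's other parents are V2, V3.
  V11 also has parents V2, V3, V4, V7, V8.
MB(V6) = {V2, V3, V4, V5, V7, V8, V9, V11}.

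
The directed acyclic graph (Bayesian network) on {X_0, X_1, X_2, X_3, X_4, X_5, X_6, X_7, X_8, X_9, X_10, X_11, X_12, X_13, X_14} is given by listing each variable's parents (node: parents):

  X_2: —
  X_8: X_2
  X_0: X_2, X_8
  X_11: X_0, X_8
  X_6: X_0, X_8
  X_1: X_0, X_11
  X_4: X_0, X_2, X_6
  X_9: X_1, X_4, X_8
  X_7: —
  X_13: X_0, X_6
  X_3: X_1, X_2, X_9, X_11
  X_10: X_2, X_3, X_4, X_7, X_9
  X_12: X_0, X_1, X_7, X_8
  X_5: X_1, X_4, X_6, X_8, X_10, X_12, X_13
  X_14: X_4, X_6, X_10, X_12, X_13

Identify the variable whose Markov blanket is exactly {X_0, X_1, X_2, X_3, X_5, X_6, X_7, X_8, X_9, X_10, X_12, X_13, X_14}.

X_4

The target node must have every member of {X_0, X_1, X_2, X_3, X_5, X_6, X_7, X_8, X_9, X_10, X_12, X_13, X_14} as a parent, child, or co-parent, and no others.
Parents of X_4: X_0, X_2, X_6; children: X_5, X_9, X_10, X_14; co-parents: X_1, X_2, X_3, X_6, X_7, X_8, X_9, X_10, X_12, X_13.
These exactly cover the given set, so the node is X_4.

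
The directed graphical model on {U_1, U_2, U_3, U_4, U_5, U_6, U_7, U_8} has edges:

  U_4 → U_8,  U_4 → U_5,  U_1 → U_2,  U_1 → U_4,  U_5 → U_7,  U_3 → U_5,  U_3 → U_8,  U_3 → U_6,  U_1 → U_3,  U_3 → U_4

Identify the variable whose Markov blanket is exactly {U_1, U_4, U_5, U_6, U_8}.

U_3

The target node must have every member of {U_1, U_4, U_5, U_6, U_8} as a parent, child, or co-parent, and no others.
Parents of U_3: U_1; children: U_4, U_5, U_6, U_8; co-parents: U_1, U_4.
These exactly cover the given set, so the node is U_3.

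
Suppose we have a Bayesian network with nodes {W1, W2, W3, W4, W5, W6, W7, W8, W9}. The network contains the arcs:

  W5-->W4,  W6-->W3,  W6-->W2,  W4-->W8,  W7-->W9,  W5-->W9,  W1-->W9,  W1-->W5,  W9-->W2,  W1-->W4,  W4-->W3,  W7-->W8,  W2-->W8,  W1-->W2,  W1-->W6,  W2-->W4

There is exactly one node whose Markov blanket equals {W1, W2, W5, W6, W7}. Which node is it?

The target node must have every member of {W1, W2, W5, W6, W7} as a parent, child, or co-parent, and no others.
Parents of W9: W1, W5, W7; children: W2; co-parents: W1, W6.
These exactly cover the given set, so the node is W9.

W9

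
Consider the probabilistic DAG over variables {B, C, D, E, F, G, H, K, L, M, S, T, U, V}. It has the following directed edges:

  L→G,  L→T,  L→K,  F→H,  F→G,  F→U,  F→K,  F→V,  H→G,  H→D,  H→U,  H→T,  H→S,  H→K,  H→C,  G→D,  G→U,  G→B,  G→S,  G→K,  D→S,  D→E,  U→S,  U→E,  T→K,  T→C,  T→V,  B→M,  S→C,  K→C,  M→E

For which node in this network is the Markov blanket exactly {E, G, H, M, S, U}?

The target node must have every member of {E, G, H, M, S, U} as a parent, child, or co-parent, and no others.
Parents of D: G, H; children: E, S; co-parents: G, H, M, U.
These exactly cover the given set, so the node is D.

D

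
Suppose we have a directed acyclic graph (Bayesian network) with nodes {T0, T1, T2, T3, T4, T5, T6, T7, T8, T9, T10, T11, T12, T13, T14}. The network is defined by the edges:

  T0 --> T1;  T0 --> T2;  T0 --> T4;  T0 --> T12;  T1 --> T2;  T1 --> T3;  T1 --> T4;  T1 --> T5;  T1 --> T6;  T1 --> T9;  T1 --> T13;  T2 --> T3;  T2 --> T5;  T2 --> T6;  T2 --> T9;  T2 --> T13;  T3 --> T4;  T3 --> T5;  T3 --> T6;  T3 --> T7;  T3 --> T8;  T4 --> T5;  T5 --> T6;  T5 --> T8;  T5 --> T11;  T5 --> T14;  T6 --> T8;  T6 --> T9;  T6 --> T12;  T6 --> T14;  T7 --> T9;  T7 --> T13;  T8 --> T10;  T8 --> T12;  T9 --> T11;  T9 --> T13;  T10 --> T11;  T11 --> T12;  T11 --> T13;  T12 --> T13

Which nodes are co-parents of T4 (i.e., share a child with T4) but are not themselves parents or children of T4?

Children of T4: T5.
  T5 also has parents T1, T2, T3.
Excluding nodes already adjacent to T4 (T0, T1, T3, T5), the co-parent-only contribution is {T2}.

{T2}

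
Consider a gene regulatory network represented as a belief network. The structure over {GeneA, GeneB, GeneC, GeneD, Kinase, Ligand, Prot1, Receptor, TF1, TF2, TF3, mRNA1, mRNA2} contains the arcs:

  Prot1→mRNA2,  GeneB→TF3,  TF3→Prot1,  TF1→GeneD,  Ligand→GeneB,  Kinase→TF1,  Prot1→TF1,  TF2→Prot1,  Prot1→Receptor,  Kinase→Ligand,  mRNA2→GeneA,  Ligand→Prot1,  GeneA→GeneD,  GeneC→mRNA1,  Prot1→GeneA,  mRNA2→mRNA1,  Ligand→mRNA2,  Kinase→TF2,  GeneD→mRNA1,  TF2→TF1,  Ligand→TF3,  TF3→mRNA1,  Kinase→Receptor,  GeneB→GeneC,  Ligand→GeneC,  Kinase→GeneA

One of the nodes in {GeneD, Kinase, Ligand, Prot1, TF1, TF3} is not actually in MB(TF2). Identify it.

TF2's children: Prot1, TF1.
TF2's parents: Kinase.
Other parents of TF2's children:
  parents(Prot1) \ {TF2} = {Ligand, TF3}.
  TF1 also has parents Kinase, Prot1.
MB(TF2) = {Kinase, Ligand, Prot1, TF1, TF3}.
GeneD is neither a parent, child, nor co-parent of TF2, so it does not belong.

GeneD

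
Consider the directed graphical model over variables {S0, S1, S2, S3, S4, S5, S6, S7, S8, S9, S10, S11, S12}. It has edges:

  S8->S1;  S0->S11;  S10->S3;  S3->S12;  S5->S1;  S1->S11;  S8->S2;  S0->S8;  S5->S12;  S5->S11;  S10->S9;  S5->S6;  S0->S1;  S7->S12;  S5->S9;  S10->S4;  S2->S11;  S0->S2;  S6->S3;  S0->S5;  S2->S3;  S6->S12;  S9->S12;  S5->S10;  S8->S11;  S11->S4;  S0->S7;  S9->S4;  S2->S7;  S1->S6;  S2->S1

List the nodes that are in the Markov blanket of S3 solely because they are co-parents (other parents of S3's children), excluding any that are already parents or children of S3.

Children of S3: S12.
  S12 also has parents S5, S6, S7, S9.
Excluding nodes already adjacent to S3 (S2, S6, S10, S12), the co-parent-only contribution is {S5, S7, S9}.

{S5, S7, S9}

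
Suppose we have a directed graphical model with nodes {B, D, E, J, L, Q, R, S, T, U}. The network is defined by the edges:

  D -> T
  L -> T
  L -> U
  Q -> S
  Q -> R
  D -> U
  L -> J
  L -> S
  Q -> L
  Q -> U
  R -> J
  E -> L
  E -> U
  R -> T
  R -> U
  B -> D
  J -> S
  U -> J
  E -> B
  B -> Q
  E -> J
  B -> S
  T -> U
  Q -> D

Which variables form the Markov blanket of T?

{D, E, L, Q, R, U}

The Markov blanket of a node is its parents, its children, and the other parents of its children.
T has parents D, L, R.
Children of T: U.
Parents of each child, excluding T:
  parents(U) \ {T} = {D, E, L, Q, R}.
Union: {D, L, R} ∪ {U} ∪ {D, E, L, Q, R} = {D, E, L, Q, R, U}.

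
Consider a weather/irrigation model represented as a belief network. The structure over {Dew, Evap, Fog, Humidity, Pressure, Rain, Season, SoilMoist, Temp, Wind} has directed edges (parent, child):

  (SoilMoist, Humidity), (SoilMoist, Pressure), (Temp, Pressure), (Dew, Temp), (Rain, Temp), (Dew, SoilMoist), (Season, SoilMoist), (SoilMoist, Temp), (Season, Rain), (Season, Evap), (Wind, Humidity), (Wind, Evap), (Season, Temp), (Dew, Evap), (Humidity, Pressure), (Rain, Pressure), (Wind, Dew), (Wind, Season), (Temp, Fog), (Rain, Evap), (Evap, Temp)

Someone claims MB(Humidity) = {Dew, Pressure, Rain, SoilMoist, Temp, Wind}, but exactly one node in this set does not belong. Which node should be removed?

Parents of Humidity: SoilMoist, Wind.
Humidity has child Pressure.
Co-parents of Humidity (other parents of its children):
  Pressure's other parents are Rain, SoilMoist, Temp.
MB(Humidity) = {Pressure, Rain, SoilMoist, Temp, Wind}.
Dew is neither a parent, child, nor co-parent of Humidity, so it does not belong.

Dew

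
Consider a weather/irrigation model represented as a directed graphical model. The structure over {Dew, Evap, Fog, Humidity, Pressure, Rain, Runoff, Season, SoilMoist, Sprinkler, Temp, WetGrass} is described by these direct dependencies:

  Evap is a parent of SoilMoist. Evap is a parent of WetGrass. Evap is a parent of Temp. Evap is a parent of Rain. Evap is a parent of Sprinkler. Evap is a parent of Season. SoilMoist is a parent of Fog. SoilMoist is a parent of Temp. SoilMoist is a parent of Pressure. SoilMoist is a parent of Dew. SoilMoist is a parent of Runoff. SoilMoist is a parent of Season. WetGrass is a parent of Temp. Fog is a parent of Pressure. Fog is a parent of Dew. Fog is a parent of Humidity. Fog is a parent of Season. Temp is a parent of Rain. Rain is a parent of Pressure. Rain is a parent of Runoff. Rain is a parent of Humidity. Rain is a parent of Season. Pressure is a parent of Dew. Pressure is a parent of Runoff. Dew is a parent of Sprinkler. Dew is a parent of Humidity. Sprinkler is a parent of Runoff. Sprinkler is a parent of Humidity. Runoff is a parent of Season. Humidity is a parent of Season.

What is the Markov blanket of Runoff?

{Evap, Fog, Humidity, Pressure, Rain, Season, SoilMoist, Sprinkler}

Parents of Runoff: Pressure, Rain, SoilMoist, Sprinkler.
Runoff's children: Season.
Parents of each child, excluding Runoff:
  parents(Season) \ {Runoff} = {Evap, Fog, Humidity, Rain, SoilMoist}.
Union: {Pressure, Rain, SoilMoist, Sprinkler} ∪ {Season} ∪ {Evap, Fog, Humidity, Rain, SoilMoist} = {Evap, Fog, Humidity, Pressure, Rain, Season, SoilMoist, Sprinkler}.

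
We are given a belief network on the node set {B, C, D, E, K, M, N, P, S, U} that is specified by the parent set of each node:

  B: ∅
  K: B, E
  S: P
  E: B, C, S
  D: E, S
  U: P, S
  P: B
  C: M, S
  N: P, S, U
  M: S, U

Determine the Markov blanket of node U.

Pa(U) = {P, S}.
U has children M, N.
For each child, the remaining parents (spouses of U):
  N: P, S
  M: S
Union: {P, S} ∪ {M, N} ∪ {P, S} = {M, N, P, S}.

{M, N, P, S}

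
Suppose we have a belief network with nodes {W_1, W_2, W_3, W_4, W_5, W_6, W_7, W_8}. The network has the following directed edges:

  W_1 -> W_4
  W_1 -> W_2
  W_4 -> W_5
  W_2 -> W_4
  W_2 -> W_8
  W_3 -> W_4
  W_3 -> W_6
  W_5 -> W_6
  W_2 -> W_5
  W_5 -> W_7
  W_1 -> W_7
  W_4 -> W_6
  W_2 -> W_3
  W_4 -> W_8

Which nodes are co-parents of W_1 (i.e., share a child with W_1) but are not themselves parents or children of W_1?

{W_3, W_5}

Children of W_1: W_2, W_4, W_7.
  W_2 has no other parent.
  W_4's other parents are W_2, W_3.
  parents(W_7) \ {W_1} = {W_5}.
Excluding nodes already adjacent to W_1 (W_2, W_4, W_7), the co-parent-only contribution is {W_3, W_5}.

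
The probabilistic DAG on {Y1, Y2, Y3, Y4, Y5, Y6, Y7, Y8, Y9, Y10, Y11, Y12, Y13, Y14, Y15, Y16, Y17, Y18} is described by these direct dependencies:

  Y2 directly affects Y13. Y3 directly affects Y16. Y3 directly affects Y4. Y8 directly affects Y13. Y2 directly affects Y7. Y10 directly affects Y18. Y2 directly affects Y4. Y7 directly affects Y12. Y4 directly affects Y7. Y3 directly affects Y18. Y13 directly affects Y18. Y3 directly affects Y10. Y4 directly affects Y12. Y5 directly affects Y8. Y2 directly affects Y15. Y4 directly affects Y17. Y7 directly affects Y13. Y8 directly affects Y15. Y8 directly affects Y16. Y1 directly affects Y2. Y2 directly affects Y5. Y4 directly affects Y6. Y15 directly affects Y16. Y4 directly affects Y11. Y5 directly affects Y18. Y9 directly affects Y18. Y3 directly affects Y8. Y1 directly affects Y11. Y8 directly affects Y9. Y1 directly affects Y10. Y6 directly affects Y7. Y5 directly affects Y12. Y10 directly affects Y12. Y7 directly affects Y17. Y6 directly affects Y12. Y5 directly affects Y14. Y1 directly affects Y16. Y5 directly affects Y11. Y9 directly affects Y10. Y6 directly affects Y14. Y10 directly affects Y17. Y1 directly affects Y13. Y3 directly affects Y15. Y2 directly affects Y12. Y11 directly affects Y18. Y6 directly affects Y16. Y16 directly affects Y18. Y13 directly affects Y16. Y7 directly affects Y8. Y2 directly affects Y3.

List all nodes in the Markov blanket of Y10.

{Y1, Y2, Y3, Y4, Y5, Y6, Y7, Y9, Y11, Y12, Y13, Y16, Y17, Y18}

Y10 has parents Y1, Y3, Y9.
Children of Y10: Y12, Y17, Y18.
Other parents of Y10's children:
  Y12 also has parents Y2, Y4, Y5, Y6, Y7.
  Y17's other parents are Y4, Y7.
  Y18's other parents are Y3, Y5, Y9, Y11, Y13, Y16.
Union: {Y1, Y3, Y9} ∪ {Y12, Y17, Y18} ∪ {Y2, Y3, Y4, Y5, Y6, Y7, Y9, Y11, Y13, Y16} = {Y1, Y2, Y3, Y4, Y5, Y6, Y7, Y9, Y11, Y12, Y13, Y16, Y17, Y18}.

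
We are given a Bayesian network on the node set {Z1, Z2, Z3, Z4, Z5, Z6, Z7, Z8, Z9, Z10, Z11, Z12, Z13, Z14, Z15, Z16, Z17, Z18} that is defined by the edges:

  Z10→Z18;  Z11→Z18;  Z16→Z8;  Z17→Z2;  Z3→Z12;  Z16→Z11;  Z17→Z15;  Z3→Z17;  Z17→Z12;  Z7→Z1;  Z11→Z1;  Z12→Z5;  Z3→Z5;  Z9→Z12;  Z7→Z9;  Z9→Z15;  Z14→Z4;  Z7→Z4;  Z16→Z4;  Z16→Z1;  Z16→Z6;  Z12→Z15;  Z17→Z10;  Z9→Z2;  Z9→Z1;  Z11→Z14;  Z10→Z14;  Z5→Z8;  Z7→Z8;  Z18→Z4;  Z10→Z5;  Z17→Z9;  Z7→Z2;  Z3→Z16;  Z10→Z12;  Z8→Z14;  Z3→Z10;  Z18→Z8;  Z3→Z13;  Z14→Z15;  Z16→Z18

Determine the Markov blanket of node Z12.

A node's Markov blanket = Pa ∪ Ch ∪ (parents of Ch other than the node itself).
Pa(Z12) = {Z3, Z9, Z10, Z17}.
Z12's children: Z5, Z15.
Co-parents of Z12 (other parents of its children):
  Z5: Z3, Z10
  Z15: Z9, Z14, Z17
MB(Z12) = {Z3, Z5, Z9, Z10, Z14, Z15, Z17}.

{Z3, Z5, Z9, Z10, Z14, Z15, Z17}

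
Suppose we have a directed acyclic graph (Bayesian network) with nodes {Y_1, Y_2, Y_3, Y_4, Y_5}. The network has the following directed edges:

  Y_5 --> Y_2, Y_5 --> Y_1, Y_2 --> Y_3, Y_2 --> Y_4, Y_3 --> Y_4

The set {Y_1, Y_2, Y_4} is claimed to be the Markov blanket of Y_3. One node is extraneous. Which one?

A node's Markov blanket = Pa ∪ Ch ∪ (parents of Ch other than the node itself).
Y_3 has parent Y_2.
Ch(Y_3) = {Y_4}.
For each child, the remaining parents (spouses of Y_3):
  Y_4 also has parent Y_2.
MB(Y_3) = {Y_2, Y_4}.
Y_1 is neither a parent, child, nor co-parent of Y_3, so it does not belong.

Y_1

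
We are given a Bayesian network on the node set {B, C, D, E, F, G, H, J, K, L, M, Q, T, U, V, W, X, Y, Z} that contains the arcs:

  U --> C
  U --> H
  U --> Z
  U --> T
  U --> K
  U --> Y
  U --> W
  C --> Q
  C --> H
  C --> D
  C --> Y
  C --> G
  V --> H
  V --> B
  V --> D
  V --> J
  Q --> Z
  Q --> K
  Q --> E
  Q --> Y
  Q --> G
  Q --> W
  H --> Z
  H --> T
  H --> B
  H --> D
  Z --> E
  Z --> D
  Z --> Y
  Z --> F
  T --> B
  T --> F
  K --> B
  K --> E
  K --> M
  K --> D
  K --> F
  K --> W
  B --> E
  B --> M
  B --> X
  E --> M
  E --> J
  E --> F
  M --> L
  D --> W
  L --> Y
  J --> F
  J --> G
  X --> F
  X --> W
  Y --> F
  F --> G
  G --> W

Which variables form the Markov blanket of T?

Pa(T) = {H, U}.
T's children: B, F.
For each child, the remaining parents (spouses of T):
  B's other parents are H, K, V.
  F's other parents are E, J, K, X, Y, Z.
Union: {H, U} ∪ {B, F} ∪ {E, H, J, K, V, X, Y, Z} = {B, E, F, H, J, K, U, V, X, Y, Z}.

{B, E, F, H, J, K, U, V, X, Y, Z}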